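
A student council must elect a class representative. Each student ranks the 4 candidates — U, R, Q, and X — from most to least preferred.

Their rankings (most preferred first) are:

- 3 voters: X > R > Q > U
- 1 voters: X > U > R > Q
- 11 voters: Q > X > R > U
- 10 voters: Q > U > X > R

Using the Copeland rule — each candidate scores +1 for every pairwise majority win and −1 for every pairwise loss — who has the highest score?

Pairwise results:
  U vs R: R wins 14–11.
  U vs Q: Q wins 24–1.
  U vs X: X wins 15–10.
  R vs Q: Q wins 21–4.
  R vs X: X wins 25–0.
  Q vs X: Q wins 21–4.
Copeland scores (wins − losses):
  U: 0 − 3 = -3
  R: 1 − 2 = -1
  Q: 3 − 0 = 3
  X: 2 − 1 = 1
Q has the best Copeland score.

Q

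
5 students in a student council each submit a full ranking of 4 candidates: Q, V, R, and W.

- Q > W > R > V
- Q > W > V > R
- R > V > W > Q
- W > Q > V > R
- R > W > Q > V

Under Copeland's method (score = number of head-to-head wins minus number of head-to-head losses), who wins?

Pairwise results:
  Q vs V: Q wins 4–1.
  Q vs R: Q wins 3–2.
  Q vs W: W wins 3–2.
  V vs R: R wins 3–2.
  V vs W: W wins 4–1.
  R vs W: W wins 3–2.
Copeland scores (wins − losses):
  Q: 2 − 1 = 1
  V: 0 − 3 = -3
  R: 1 − 2 = -1
  W: 3 − 0 = 3
W has the best Copeland score.

W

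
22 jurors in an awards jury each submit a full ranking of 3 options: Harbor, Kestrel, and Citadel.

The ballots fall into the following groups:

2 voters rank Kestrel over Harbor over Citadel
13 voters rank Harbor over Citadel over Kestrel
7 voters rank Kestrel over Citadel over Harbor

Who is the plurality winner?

First-place vote totals:
  Harbor: 13
  Kestrel: 9
  Citadel: 0
Harbor has the most first-place votes.

Harbor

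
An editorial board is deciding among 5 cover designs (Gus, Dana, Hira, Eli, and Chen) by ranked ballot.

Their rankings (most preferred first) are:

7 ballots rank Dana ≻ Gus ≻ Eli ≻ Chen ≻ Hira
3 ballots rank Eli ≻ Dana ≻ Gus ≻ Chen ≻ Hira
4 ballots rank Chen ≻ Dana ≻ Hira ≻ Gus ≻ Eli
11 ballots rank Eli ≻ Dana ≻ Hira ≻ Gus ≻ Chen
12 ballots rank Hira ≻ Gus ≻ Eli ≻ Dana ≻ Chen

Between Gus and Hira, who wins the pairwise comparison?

Ballots ranking Gus above Hira: 7+3 = 10.
Ballots ranking Hira above Gus: 4+11+12 = 27.
Hira wins the head-to-head, 27–10.

Hira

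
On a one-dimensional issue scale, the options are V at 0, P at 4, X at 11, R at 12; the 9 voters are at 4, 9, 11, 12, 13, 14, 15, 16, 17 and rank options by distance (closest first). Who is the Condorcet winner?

With single-peaked preferences on a line, the Condorcet winner is the candidate closest to the median voter.
The median voter (position 13) is closest to R at 12.
Check: R vs X — voters closer to R: 6 of 9.

R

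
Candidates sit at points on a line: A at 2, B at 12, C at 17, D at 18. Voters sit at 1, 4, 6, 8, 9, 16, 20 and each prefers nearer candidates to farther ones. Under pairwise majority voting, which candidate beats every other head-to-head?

B

With single-peaked preferences on a line, the Condorcet winner is the candidate closest to the median voter.
The median voter (position 8) is closest to B at 12.
Check: B vs A — voters closer to B: 4 of 7.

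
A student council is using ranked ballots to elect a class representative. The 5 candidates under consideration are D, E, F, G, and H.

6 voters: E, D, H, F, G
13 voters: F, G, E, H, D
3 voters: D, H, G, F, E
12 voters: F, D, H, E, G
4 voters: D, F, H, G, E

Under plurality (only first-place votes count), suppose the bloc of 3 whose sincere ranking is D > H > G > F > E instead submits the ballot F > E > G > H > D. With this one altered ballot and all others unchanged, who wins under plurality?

First-place totals with the altered ballot: D 4, E 6, F 28, G 0, H 0.
The winner is unchanged: still F.

F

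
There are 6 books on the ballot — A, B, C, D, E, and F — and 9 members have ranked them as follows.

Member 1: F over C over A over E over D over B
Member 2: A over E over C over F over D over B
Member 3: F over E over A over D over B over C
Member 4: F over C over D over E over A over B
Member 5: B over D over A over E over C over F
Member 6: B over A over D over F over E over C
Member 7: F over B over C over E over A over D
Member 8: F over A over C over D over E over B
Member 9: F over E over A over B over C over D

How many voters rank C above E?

4

Ballots ranking C above E: 4.
Ballots ranking E above C: 5.
So 4 of 9 voters prefer C to E.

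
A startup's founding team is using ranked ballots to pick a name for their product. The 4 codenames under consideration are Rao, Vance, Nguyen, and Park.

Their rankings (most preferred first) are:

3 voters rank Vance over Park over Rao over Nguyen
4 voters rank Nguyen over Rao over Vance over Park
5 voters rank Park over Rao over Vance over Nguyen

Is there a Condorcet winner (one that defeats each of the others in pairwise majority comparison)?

Head-to-head results (12 voters total):
Rao vs Vance: Rao wins 9–3.
Rao vs Nguyen: Rao wins 8–4.
Rao vs Park: Park wins 8–4.
Vance vs Nguyen: Vance wins 8–4.
Vance vs Park: Vance wins 7–5.
Nguyen vs Park: Park wins 8–4.
No candidate beats all others: Rao beats Vance beats Park beats Rao, a majority cycle.

No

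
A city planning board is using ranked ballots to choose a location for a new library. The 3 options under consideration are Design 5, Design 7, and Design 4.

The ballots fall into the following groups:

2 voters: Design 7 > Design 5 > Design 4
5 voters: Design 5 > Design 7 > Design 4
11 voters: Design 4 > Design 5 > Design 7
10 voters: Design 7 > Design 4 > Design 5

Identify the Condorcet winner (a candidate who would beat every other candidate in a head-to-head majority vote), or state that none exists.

Head-to-head results (28 voters total):
Design 5 vs Design 7: Design 5 wins 16–12.
Design 5 vs Design 4: Design 4 wins 21–7.
Design 7 vs Design 4: Design 7 wins 17–11.
No candidate beats all others: Design 5 beats Design 7 beats Design 4 beats Design 5, a majority cycle.

None — there is no Condorcet winner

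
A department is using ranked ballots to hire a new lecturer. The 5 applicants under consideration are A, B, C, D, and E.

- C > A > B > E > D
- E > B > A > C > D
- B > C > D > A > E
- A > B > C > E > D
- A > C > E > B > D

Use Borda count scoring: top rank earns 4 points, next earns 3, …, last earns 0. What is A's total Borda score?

Borda scores:
  A: 3 + 2 + 1 + 4 + 4 = 14
  B: 2 + 3 + 4 + 3 + 1 = 13
  C: 4 + 1 + 3 + 2 + 3 = 13
  D: 0 + 0 + 2 + 0 + 0 = 2
  E: 1 + 4 + 0 + 1 + 2 = 8

14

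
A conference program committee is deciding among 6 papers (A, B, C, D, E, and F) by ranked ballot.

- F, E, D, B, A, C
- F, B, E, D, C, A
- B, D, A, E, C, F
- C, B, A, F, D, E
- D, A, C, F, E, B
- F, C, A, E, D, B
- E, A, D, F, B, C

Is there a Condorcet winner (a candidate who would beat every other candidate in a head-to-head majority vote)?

Head-to-head results (7 voters total):
A vs B: B wins 4–3.
A vs C: A wins 4–3.
A vs D: D wins 4–3.
A vs E: A wins 4–3.
A vs F: A wins 4–3.
B vs C: B wins 4–3.
B vs D: D wins 4–3.
B vs E: E wins 4–3.
B vs F: F wins 5–2.
C vs D: D wins 5–2.
C vs E: E wins 4–3.
C vs F: F wins 4–3.
D vs E: E wins 4–3.
D vs F: F wins 4–3.
E vs F: F wins 5–2.
No candidate beats all others: A beats E beats B beats A, a majority cycle.

No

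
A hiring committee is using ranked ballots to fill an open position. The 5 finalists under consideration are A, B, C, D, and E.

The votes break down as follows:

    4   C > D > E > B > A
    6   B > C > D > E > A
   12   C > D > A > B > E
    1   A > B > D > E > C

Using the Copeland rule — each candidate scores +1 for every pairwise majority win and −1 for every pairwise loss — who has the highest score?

Pairwise results:
  A vs B: A wins 13–10.
  A vs C: C wins 22–1.
  A vs D: D wins 22–1.
  A vs E: A wins 13–10.
  B vs C: C wins 16–7.
  B vs D: D wins 16–7.
  B vs E: B wins 19–4.
  C vs D: C wins 22–1.
  C vs E: C wins 22–1.
  D vs E: D wins 23–0.
Copeland scores (wins − losses):
  A: 2 − 2 = 0
  B: 1 − 3 = -2
  C: 4 − 0 = 4
  D: 3 − 1 = 2
  E: 0 − 4 = -4
C has the best Copeland score.

C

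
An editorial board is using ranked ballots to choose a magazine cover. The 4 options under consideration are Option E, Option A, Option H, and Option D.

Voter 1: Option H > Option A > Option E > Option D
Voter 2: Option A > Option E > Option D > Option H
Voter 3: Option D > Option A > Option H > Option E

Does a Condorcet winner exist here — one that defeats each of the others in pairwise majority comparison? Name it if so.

Option A

Head-to-head results (3 voters total):
Option E vs Option A: Option A wins 3–0.
Option E vs Option H: Option H wins 2–1.
Option E vs Option D: Option E wins 2–1.
Option A vs Option H: Option A wins 2–1.
Option A vs Option D: Option A wins 2–1.
Option H vs Option D: Option D wins 2–1.
Option A beats each rival — Option E (3–0), Option H (2–1), Option D (2–1) — so Option A is the Condorcet winner.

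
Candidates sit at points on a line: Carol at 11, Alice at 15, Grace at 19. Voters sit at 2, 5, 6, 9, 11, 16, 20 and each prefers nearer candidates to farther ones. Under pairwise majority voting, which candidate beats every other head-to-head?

With single-peaked preferences on a line, the Condorcet winner is the candidate closest to the median voter.
The median voter (position 9) is closest to Carol at 11.
Check: Carol vs Alice — voters closer to Carol: 5 of 7.

Carol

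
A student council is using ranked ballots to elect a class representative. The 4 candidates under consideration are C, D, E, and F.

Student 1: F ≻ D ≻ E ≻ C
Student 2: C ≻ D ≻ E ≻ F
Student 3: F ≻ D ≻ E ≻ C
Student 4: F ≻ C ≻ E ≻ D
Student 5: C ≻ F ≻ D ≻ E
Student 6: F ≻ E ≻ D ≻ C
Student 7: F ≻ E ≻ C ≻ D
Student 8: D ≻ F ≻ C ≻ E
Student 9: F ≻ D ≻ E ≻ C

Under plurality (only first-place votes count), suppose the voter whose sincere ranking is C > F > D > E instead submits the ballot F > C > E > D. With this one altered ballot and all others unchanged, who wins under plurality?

First-place totals with the altered ballot: C 1, D 1, E 0, F 7.
The winner is unchanged: still F.

F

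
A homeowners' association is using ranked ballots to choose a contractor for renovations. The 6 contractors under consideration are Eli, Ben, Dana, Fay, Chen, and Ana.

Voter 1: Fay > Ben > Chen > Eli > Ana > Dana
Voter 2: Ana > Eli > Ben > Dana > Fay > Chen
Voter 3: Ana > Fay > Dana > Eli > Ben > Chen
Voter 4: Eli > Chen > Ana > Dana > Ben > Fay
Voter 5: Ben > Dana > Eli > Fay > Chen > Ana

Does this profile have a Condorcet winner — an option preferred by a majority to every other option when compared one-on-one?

Yes

Head-to-head results (5 voters total):
Eli vs Ben: Eli wins 3–2.
Eli vs Dana: Eli wins 3–2.
Eli vs Fay: Eli wins 3–2.
Eli vs Chen: Eli wins 4–1.
Eli vs Ana: Eli wins 3–2.
Ben vs Dana: Ben wins 3–2.
Ben vs Fay: Ben wins 3–2.
Ben vs Chen: Ben wins 4–1.
Ben vs Ana: Ana wins 3–2.
Dana vs Fay: Dana wins 3–2.
Dana vs Chen: Dana wins 3–2.
Dana vs Ana: Ana wins 4–1.
Fay vs Chen: Fay wins 4–1.
Fay vs Ana: Ana wins 3–2.
Chen vs Ana: Chen wins 3–2.
Eli beats each rival — Ben (3–2), Dana (3–2), Fay (3–2), Chen (4–1), Ana (3–2) — so Eli is the Condorcet winner.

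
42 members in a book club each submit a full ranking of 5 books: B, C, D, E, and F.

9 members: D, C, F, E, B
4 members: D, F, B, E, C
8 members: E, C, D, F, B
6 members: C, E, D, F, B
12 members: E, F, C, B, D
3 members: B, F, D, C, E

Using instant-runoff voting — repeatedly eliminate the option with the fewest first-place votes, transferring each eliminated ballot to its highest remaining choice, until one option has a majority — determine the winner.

E

Round 1: E 20, D 13, C 6, B 3, F 0. F has the fewest and is eliminated.
Round 2: E 20, D 13, C 6, B 3. B has the fewest and is eliminated.
Round 3: E 20, D 16, C 6. C has the fewest and is eliminated.
Round 4: E 26, D 16. E has a majority.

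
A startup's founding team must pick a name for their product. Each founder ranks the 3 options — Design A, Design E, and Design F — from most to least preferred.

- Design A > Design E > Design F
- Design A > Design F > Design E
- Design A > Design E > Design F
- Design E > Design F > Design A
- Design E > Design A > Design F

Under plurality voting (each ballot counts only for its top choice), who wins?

First-place vote totals:
  Design A: 3
  Design E: 2
  Design F: 0
Design A has the most first-place votes.

Design A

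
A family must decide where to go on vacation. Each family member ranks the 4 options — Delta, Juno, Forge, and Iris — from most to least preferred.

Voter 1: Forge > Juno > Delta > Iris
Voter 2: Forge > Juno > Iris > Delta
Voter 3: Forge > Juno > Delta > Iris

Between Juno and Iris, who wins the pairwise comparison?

Ballots ranking Juno above Iris: 3.
Ballots ranking Iris above Juno: 0.
Juno wins the head-to-head, 3–0.

Juno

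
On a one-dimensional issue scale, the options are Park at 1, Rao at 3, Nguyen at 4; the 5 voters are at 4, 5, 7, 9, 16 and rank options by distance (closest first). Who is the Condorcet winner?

Nguyen

With single-peaked preferences on a line, the Condorcet winner is the candidate closest to the median voter.
The median voter (position 7) is closest to Nguyen at 4.
Check: Nguyen vs Park — voters closer to Nguyen: 5 of 5.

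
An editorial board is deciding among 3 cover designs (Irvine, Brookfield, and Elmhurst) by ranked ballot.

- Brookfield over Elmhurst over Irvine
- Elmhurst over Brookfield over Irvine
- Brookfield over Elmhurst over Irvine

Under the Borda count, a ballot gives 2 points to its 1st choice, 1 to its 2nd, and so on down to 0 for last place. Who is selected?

Brookfield

Borda scores:
  Irvine: 0 + 0 + 0 = 0
  Brookfield: 2 + 1 + 2 = 5
  Elmhurst: 1 + 2 + 1 = 4
Brookfield has the highest total.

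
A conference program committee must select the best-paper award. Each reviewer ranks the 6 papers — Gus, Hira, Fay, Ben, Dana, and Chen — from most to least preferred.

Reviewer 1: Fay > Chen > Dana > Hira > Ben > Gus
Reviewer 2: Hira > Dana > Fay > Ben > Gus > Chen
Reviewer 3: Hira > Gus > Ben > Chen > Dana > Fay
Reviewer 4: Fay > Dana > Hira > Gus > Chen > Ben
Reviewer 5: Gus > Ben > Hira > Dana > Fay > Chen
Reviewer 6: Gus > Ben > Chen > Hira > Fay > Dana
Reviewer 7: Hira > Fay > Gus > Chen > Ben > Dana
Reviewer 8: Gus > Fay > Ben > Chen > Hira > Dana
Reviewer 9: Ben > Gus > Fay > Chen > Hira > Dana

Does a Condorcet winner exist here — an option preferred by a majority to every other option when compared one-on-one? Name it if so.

Hira

Head-to-head results (9 voters total):
Gus vs Hira: Hira wins 5–4.
Gus vs Fay: Gus wins 5–4.
Gus vs Ben: Gus wins 6–3.
Gus vs Dana: Gus wins 6–3.
Gus vs Chen: Gus wins 8–1.
Hira vs Fay: Hira wins 5–4.
Hira vs Ben: Hira wins 5–4.
Hira vs Dana: Hira wins 7–2.
Hira vs Chen: Hira wins 5–4.
Fay vs Ben: Fay wins 5–4.
Fay vs Dana: Fay wins 6–3.
Fay vs Chen: Fay wins 7–2.
Ben vs Dana: Ben wins 6–3.
Ben vs Chen: Ben wins 6–3.
Dana vs Chen: Chen wins 6–3.
Hira beats each rival — Gus (5–4), Fay (5–4), Ben (5–4), Dana (7–2), Chen (5–4) — so Hira is the Condorcet winner.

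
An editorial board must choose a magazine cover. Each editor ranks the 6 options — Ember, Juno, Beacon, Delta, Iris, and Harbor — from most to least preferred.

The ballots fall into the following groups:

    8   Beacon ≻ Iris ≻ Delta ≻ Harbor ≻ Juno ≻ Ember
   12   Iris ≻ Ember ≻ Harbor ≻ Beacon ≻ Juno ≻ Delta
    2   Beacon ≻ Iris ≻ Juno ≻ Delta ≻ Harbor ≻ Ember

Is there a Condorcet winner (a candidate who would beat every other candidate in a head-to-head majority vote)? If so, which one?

Iris

Head-to-head results (22 voters total):
Ember vs Juno: Ember wins 12–10.
Ember vs Beacon: Ember wins 12–10.
Ember vs Delta: Ember wins 12–10.
Ember vs Iris: Iris wins 22–0.
Ember vs Harbor: Ember wins 12–10.
Juno vs Beacon: Beacon wins 22–0.
Juno vs Delta: Juno wins 14–8.
Juno vs Iris: Iris wins 22–0.
Juno vs Harbor: Harbor wins 20–2.
Beacon vs Delta: Beacon wins 22–0.
Beacon vs Iris: Iris wins 12–10.
Beacon vs Harbor: Harbor wins 12–10.
Delta vs Iris: Iris wins 22–0.
Delta vs Harbor: Harbor wins 12–10.
Iris vs Harbor: Iris wins 22–0.
Iris beats each rival — Ember (22–0), Juno (22–0), Beacon (12–10), Delta (22–0), Harbor (22–0) — so Iris is the Condorcet winner.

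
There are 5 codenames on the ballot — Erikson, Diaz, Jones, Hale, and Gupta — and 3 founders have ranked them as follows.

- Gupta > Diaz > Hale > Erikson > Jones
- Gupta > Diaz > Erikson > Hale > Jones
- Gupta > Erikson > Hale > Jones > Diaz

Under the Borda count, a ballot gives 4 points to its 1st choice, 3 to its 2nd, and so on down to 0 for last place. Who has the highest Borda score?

Borda scores:
  Erikson: 1 + 2 + 3 = 6
  Diaz: 3 + 3 + 0 = 6
  Jones: 0 + 0 + 1 = 1
  Hale: 2 + 1 + 2 = 5
  Gupta: 4 + 4 + 4 = 12
Gupta has the highest total.

Gupta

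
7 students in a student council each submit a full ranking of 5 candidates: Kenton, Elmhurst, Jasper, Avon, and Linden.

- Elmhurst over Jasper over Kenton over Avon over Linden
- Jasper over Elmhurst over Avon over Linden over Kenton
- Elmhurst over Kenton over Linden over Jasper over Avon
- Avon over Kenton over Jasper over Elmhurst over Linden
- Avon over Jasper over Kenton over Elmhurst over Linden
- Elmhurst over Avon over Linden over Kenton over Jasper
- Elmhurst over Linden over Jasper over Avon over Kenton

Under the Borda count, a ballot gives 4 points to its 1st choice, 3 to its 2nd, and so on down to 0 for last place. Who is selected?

Borda scores:
  Kenton: 2 + 0 + 3 + 3 + 2 + 1 + 0 = 11
  Elmhurst: 4 + 3 + 4 + 1 + 1 + 4 + 4 = 21
  Jasper: 3 + 4 + 1 + 2 + 3 + 0 + 2 = 15
  Avon: 1 + 2 + 0 + 4 + 4 + 3 + 1 = 15
  Linden: 0 + 1 + 2 + 0 + 0 + 2 + 3 = 8
Elmhurst has the highest total.

Elmhurst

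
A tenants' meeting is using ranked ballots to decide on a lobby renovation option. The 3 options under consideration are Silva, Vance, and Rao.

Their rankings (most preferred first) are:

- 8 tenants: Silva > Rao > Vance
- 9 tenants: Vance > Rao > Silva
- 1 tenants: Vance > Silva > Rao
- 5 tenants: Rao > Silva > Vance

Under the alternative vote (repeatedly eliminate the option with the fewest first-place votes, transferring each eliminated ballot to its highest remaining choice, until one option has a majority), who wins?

Silva

Round 1: Vance 10, Silva 8, Rao 5. Rao has the fewest and is eliminated.
Round 2: Silva 13, Vance 10. Silva has a majority.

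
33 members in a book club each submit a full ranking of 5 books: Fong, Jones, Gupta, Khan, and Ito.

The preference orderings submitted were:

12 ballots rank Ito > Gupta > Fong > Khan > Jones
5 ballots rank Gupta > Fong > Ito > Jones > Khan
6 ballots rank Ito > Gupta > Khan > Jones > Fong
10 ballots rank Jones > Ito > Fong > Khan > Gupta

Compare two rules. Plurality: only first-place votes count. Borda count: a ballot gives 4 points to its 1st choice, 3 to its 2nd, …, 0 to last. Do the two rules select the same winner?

Plurality first-place counts: Fong 0, Jones 10, Gupta 5, Khan 0, Ito 18 → Ito.
Borda totals: Fong 59, Jones 51, Gupta 74, Khan 34, Ito 112 → Ito.
The two rules agree on Ito.

Yes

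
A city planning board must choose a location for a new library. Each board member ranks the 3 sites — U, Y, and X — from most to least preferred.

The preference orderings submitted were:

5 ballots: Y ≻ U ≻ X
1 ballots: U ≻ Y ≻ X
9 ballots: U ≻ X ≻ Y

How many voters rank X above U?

Ballots ranking X above U: 0.
Ballots ranking U above X: 5+1+9 = 15.
So 0 of 15 voters prefer X to U.

0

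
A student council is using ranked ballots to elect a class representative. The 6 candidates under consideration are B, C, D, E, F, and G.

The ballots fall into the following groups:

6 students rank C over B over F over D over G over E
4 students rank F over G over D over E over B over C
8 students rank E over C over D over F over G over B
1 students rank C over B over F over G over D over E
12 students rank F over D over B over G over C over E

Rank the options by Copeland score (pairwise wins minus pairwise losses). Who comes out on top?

Pairwise results:
  B vs C: B wins 16–15.
  B vs D: D wins 24–7.
  B vs E: B wins 19–12.
  B vs F: F wins 24–7.
  B vs G: B wins 19–12.
  C vs D: D wins 16–15.
  C vs E: C wins 19–12.
  C vs F: F wins 16–15.
  C vs G: G wins 16–15.
  D vs E: D wins 23–8.
  D vs F: F wins 23–8.
  D vs G: D wins 26–5.
  E vs F: F wins 23–8.
  E vs G: G wins 23–8.
  F vs G: F wins 31–0.
Copeland scores (wins − losses):
  B: 3 − 2 = 1
  C: 1 − 4 = -3
  D: 4 − 1 = 3
  E: 0 − 5 = -5
  F: 5 − 0 = 5
  G: 2 − 3 = -1
F has the best Copeland score.

F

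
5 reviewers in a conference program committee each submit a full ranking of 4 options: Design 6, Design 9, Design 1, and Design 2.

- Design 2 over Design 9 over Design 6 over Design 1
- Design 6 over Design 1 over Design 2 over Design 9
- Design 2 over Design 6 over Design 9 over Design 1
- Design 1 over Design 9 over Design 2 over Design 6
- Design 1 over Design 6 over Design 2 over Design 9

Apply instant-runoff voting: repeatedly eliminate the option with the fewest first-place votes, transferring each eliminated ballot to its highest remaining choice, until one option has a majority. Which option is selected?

Round 1: Design 1 2, Design 2 2, Design 6 1, Design 9 0. Design 9 has the fewest and is eliminated.
Round 2: Design 1 2, Design 2 2, Design 6 1. Design 6 has the fewest and is eliminated.
Round 3: Design 1 3, Design 2 2. Design 1 has a majority.

Design 1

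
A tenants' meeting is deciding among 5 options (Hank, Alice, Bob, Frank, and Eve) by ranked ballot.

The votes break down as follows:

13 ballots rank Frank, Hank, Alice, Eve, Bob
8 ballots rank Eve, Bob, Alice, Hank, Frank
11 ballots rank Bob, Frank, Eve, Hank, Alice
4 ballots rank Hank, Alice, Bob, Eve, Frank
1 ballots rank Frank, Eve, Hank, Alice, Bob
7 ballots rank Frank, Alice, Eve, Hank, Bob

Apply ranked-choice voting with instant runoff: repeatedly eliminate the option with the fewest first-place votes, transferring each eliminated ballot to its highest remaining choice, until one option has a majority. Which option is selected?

Round 1: Frank 21, Bob 11, Eve 8, Hank 4, Alice 0. Alice has the fewest and is eliminated.
Round 2: Frank 21, Bob 11, Eve 8, Hank 4. Hank has the fewest and is eliminated.
Round 3: Frank 21, Bob 15, Eve 8. Eve has the fewest and is eliminated.
Round 4: Bob 23, Frank 21. Bob has a majority.

Bob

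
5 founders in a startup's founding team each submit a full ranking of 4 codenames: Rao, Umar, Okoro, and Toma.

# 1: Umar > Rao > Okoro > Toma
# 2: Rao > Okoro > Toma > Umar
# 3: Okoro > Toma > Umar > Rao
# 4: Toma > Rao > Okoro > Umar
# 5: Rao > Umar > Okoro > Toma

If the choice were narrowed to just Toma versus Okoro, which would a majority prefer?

Ballots ranking Toma above Okoro: 1.
Ballots ranking Okoro above Toma: 4.
Okoro wins the head-to-head, 4–1.

Okoro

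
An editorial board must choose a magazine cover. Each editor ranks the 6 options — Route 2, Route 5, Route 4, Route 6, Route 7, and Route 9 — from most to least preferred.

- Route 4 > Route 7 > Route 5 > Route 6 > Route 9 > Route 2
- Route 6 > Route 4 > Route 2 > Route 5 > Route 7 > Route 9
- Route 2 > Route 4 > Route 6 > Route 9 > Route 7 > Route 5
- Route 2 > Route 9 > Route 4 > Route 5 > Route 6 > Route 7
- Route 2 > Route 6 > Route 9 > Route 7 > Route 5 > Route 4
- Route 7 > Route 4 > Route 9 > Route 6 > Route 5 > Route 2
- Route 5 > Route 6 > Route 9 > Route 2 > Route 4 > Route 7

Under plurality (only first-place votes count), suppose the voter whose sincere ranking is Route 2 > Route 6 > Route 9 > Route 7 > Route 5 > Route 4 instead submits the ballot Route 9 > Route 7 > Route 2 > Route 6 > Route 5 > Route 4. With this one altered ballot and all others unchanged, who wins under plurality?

First-place totals with the altered ballot: Route 2 2, Route 5 1, Route 4 1, Route 6 1, Route 7 1, Route 9 1.
The winner is unchanged: still Route 2.

Route 2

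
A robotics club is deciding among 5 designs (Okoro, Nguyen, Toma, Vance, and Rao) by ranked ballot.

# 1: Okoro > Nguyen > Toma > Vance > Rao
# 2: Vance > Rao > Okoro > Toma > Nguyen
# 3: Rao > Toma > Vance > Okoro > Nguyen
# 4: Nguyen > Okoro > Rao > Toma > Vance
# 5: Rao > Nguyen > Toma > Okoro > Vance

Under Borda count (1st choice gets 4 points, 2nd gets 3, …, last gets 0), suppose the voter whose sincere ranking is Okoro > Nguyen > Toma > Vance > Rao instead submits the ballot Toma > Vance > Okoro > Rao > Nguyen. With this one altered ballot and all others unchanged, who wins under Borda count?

Borda totals with the altered ballot: Okoro 9, Nguyen 7, Toma 11, Vance 9, Rao 14.
The winner is unchanged: still Rao.

Rao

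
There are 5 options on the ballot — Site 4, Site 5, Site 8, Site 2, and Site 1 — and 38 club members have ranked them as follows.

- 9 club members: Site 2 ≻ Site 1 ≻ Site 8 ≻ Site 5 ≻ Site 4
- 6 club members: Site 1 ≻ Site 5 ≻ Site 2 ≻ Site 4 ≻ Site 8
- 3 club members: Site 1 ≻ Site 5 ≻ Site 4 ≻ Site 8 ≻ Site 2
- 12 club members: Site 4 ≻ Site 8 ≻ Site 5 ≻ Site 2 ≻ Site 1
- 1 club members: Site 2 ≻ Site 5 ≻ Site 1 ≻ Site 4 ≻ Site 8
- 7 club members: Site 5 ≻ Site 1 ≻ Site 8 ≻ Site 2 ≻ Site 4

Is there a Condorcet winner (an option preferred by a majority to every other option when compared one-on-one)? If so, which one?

None — there is no Condorcet winner

Head-to-head results (38 voters total):
Site 4 vs Site 5: Site 5 wins 26–12.
Site 4 vs Site 8: Site 4 wins 22–16.
Site 4 vs Site 2: Site 2 wins 23–15.
Site 4 vs Site 1: Site 1 wins 26–12.
Site 5 vs Site 8: Site 8 wins 21–17.
Site 5 vs Site 2: Site 5 wins 28–10.
Site 5 vs Site 1: Site 5 wins 20–18.
Site 8 vs Site 2: Site 8 wins 22–16.
Site 8 vs Site 1: Site 1 wins 26–12.
Site 2 vs Site 1: Site 2 wins 22–16.
No candidate beats all others: Site 4 beats Site 8 beats Site 5 beats Site 4, a majority cycle.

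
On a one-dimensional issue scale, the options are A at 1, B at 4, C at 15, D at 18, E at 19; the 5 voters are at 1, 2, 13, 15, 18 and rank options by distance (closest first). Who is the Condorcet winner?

With single-peaked preferences on a line, the Condorcet winner is the candidate closest to the median voter.
The median voter (position 13) is closest to C at 15.
Check: C vs B — voters closer to C: 3 of 5.

C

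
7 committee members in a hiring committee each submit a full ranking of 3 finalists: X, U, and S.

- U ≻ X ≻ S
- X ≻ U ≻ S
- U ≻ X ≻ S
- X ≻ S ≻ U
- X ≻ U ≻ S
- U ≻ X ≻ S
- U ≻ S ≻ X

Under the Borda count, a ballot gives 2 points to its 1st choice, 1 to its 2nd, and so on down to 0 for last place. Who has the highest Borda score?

Borda scores:
  X: 1 + 2 + 1 + 2 + 2 + 1 + 0 = 9
  U: 2 + 1 + 2 + 0 + 1 + 2 + 2 = 10
  S: 0 + 0 + 0 + 1 + 0 + 0 + 1 = 2
U has the highest total.

U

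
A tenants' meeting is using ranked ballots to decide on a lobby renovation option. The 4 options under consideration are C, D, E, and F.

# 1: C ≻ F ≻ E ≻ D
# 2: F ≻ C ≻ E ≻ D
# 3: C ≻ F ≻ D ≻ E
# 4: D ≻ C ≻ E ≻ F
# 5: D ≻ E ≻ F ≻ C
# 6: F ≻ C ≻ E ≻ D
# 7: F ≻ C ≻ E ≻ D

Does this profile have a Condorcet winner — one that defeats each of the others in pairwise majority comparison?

Head-to-head results (7 voters total):
C vs D: C wins 5–2.
C vs E: C wins 6–1.
C vs F: F wins 4–3.
D vs E: E wins 4–3.
D vs F: F wins 5–2.
E vs F: F wins 5–2.
F beats each rival — C (4–3), D (5–2), E (5–2) — so F is the Condorcet winner.

Yes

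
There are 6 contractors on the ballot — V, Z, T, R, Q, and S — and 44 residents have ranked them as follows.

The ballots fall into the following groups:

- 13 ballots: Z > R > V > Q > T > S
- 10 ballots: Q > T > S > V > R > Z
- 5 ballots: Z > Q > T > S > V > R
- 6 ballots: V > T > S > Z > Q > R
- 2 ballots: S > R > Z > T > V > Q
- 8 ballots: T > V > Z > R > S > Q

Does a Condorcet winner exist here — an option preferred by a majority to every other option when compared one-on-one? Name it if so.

No Condorcet winner

Head-to-head results (44 voters total):
V vs Z: V wins 24–20.
V vs T: T wins 25–19.
V vs R: V wins 29–15.
V vs Q: V wins 29–15.
V vs S: V wins 27–17.
Z vs T: T wins 24–20.
Z vs R: Z wins 32–12.
Z vs Q: Z wins 34–10.
Z vs S: Z wins 26–18.
T vs R: T wins 29–15.
T vs Q: Q wins 28–16.
T vs S: T wins 42–2.
R vs Q: R wins 23–21.
R vs S: S wins 23–21.
Q vs S: Q wins 28–16.
No candidate beats all others: V beats Q beats T beats V, a majority cycle.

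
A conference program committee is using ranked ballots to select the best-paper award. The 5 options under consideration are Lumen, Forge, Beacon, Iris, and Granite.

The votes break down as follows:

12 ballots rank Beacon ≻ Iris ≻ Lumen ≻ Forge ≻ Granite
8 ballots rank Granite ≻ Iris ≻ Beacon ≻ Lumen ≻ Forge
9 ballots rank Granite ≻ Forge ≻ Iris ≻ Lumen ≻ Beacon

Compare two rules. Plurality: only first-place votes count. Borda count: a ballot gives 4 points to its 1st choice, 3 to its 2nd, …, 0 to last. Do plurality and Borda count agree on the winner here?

No

Plurality first-place counts: Lumen 0, Forge 0, Beacon 12, Iris 0, Granite 17 → Granite.
Borda totals: Lumen 41, Forge 39, Beacon 64, Iris 78, Granite 68 → Iris.
The two rules disagree: plurality picks Granite, Borda picks Iris.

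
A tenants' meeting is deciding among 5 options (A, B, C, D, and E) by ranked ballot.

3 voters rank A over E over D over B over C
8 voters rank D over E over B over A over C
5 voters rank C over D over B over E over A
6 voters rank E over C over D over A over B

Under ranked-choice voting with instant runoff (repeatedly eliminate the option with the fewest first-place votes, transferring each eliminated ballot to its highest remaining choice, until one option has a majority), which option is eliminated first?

Round 1: D 8, E 6, C 5, A 3, B 0. B has the fewest and is eliminated.
Round 2: D 8, E 6, C 5, A 3. A has the fewest and is eliminated.
Round 3: E 9, D 8, C 5. C has the fewest and is eliminated.
Round 4: D 13, E 9. D has a majority.

B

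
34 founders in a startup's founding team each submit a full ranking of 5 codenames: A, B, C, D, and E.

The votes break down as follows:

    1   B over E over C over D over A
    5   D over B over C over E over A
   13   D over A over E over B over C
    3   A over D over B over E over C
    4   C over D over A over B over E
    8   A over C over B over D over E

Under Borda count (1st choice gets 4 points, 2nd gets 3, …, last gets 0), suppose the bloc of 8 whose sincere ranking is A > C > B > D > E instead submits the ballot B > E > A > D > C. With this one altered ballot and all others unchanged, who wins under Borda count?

D

Borda totals with the altered ballot: A 75, B 74, C 28, D 102, E 61.
The winner is unchanged: still D.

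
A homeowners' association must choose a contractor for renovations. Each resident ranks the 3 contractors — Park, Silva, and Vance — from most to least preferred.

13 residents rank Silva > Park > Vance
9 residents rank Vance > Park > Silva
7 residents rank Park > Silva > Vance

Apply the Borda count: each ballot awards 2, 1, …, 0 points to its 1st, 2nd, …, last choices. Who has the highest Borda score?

Park

Borda scores:
  Park: 13·1 + 9·1 + 7·2 = 36
  Silva: 13·2 + 9·0 + 7·1 = 33
  Vance: 13·0 + 9·2 + 7·0 = 18
Park has the highest total.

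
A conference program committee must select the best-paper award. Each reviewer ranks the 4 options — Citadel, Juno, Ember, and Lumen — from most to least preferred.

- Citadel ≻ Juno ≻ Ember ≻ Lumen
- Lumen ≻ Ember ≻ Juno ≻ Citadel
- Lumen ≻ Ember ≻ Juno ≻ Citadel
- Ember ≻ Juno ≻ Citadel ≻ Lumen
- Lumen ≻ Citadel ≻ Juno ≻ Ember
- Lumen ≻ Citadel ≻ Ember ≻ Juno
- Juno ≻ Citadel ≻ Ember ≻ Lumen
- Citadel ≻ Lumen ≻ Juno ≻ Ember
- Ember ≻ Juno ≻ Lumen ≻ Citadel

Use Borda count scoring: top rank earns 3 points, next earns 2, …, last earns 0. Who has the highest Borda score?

Borda scores:
  Citadel: 3 + 0 + 0 + 1 + 2 + 2 + 2 + 3 + 0 = 13
  Juno: 2 + 1 + 1 + 2 + 1 + 0 + 3 + 1 + 2 = 13
  Ember: 1 + 2 + 2 + 3 + 0 + 1 + 1 + 0 + 3 = 13
  Lumen: 0 + 3 + 3 + 0 + 3 + 3 + 0 + 2 + 1 = 15
Lumen has the highest total.

Lumen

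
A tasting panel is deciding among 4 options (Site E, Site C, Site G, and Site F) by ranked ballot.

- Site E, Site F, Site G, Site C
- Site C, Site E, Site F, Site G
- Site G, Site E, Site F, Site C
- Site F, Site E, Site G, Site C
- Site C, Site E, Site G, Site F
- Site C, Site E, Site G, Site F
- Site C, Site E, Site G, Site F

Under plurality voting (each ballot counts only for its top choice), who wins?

First-place vote totals:
  Site E: 1
  Site C: 4
  Site G: 1
  Site F: 1
Site C has the most first-place votes.

Site C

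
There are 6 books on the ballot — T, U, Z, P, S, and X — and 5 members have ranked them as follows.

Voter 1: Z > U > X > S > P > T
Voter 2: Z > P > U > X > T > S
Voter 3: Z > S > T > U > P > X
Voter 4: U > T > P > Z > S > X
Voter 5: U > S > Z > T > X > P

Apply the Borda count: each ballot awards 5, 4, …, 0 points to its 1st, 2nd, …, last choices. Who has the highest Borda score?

Borda scores:
  T: 0 + 1 + 3 + 4 + 2 = 10
  U: 4 + 3 + 2 + 5 + 5 = 19
  Z: 5 + 5 + 5 + 2 + 3 = 20
  P: 1 + 4 + 1 + 3 + 0 = 9
  S: 2 + 0 + 4 + 1 + 4 = 11
  X: 3 + 2 + 0 + 0 + 1 = 6
Z has the highest total.

Z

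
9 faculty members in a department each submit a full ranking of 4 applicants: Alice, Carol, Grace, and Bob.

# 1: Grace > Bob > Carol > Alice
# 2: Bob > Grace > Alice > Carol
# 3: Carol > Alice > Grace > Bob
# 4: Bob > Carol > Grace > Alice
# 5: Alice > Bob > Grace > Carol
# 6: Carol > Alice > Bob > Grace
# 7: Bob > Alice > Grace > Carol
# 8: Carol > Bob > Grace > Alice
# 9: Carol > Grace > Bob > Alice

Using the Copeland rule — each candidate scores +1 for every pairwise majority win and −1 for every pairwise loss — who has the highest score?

Bob

Pairwise results:
  Alice vs Carol: Carol wins 6–3.
  Alice vs Grace: Grace wins 5–4.
  Alice vs Bob: Bob wins 6–3.
  Carol vs Grace: Carol wins 5–4.
  Carol vs Bob: Bob wins 5–4.
  Grace vs Bob: Bob wins 6–3.
Copeland scores (wins − losses):
  Alice: 0 − 3 = -3
  Carol: 2 − 1 = 1
  Grace: 1 − 2 = -1
  Bob: 3 − 0 = 3
Bob has the best Copeland score.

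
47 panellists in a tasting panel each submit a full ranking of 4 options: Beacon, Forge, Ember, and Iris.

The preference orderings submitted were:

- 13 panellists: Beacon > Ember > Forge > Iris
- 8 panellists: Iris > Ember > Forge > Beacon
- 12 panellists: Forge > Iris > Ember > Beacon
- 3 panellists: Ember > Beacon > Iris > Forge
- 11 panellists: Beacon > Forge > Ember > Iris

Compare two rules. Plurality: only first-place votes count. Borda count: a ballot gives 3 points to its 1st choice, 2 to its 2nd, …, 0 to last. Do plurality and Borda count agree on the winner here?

Plurality first-place counts: Beacon 24, Forge 12, Ember 3, Iris 8 → Beacon.
Borda totals: Beacon 78, Forge 79, Ember 74, Iris 51 → Forge.
The two rules disagree: plurality picks Beacon, Borda picks Forge.

No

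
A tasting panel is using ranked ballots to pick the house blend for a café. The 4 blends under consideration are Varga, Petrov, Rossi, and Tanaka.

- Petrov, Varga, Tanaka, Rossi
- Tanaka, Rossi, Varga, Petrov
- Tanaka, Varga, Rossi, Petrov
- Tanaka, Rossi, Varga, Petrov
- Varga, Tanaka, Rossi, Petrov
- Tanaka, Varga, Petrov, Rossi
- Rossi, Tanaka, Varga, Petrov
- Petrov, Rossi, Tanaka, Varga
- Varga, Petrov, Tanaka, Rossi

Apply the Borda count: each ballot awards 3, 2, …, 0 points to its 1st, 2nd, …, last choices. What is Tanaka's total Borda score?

19

Borda scores:
  Varga: 2 + 1 + 2 + 1 + 3 + 2 + 1 + 0 + 3 = 15
  Petrov: 3 + 0 + 0 + 0 + 0 + 1 + 0 + 3 + 2 = 9
  Rossi: 0 + 2 + 1 + 2 + 1 + 0 + 3 + 2 + 0 = 11
  Tanaka: 1 + 3 + 3 + 3 + 2 + 3 + 2 + 1 + 1 = 19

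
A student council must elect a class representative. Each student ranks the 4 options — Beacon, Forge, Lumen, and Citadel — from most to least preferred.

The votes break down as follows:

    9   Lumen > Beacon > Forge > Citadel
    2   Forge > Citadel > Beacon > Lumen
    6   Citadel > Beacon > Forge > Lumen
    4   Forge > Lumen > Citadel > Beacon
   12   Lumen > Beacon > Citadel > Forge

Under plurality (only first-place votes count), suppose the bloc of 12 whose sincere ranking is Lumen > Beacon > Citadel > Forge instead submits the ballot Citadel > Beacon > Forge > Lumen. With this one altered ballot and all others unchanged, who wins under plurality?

First-place totals with the altered ballot: Beacon 0, Forge 6, Lumen 9, Citadel 18.
The switch changes the winner from Lumen to Citadel.

Citadel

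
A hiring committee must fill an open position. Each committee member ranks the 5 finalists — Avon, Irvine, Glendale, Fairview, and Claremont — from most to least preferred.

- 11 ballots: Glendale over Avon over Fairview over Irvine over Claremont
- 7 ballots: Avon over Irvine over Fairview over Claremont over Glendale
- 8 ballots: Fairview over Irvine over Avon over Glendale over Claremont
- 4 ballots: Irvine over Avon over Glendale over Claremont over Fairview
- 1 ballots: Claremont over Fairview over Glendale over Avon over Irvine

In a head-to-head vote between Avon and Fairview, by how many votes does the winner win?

13

Ballots ranking Avon above Fairview: 11+7+4 = 22.
Ballots ranking Fairview above Avon: 8+1 = 9.
Avon wins 22–9, a margin of 13.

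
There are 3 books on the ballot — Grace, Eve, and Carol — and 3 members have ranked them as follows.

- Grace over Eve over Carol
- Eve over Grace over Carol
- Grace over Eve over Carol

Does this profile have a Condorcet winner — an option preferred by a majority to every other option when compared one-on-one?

Head-to-head results (3 voters total):
Grace vs Eve: Grace wins 2–1.
Grace vs Carol: Grace wins 3–0.
Eve vs Carol: Eve wins 3–0.
Grace beats each rival — Eve (2–1), Carol (3–0) — so Grace is the Condorcet winner.

Yes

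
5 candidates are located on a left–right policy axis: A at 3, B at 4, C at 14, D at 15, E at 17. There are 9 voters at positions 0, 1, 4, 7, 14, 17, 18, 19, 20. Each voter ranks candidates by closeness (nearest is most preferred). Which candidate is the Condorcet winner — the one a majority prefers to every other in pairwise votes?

C

With single-peaked preferences on a line, the Condorcet winner is the candidate closest to the median voter.
The median voter (position 14) is closest to C at 14.
Check: C vs A — voters closer to C: 5 of 9.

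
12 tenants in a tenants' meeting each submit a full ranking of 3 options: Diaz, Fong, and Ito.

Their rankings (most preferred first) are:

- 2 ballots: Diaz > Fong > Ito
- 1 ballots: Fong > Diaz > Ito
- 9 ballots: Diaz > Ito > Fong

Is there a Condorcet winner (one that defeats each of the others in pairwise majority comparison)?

Yes

Head-to-head results (12 voters total):
Diaz vs Fong: Diaz wins 11–1.
Diaz vs Ito: Diaz wins 12–0.
Fong vs Ito: Ito wins 9–3.
Diaz beats each rival — Fong (11–1), Ito (12–0) — so Diaz is the Condorcet winner.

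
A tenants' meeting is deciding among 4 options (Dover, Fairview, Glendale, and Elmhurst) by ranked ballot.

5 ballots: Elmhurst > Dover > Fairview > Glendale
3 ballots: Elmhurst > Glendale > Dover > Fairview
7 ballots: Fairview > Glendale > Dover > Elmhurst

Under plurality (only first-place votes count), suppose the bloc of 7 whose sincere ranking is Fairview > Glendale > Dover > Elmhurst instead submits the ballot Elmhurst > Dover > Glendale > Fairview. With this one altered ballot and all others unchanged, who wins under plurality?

First-place totals with the altered ballot: Dover 0, Fairview 0, Glendale 0, Elmhurst 15.
The winner is unchanged: still Elmhurst.

Elmhurst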